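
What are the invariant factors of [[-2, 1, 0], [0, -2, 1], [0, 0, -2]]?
The Jordan structure of A has elementary divisors (x + 2)^3. Arranging the block sizes at each eigenvalue in decreasing order and taking row products gives the invariant factors.

Invariant factors (smallest first, each dividing the next): (x + 2)^3.

Check: the last factor (x + 2)^3 is the minimal polynomial, and the product (x + 2)^3 is the characteristic polynomial.

(x + 2)^3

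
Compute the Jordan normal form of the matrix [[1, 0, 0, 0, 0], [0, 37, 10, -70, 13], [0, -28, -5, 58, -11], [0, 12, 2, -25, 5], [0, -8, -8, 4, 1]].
J = [[1, 0, 0, 0, 0], [0, 1, 0, 0, 0], [0, 0, 1, 0, 0], [0, 0, 0, 3, 1], [0, 0, 0, 0, 3]]

The characteristic polynomial is det(xI - A) = (x - 3)^2(x - 1)^3, so the eigenvalues are 1 (algebraic multiplicity 3), 3 (algebraic multiplicity 2).

For λ = 1: rank(A - I) = 2. The eigenspace has dimension 5 - 2 = 3, so there are 3 Jordan blocks; the rank sequence gives block sizes [1, 1, 1].

For λ = 3: rank(A - 3I) = 4, rank((A - 3I)^2) = 3. The eigenspace has dimension 5 - 4 = 1, so there is 1 Jordan block; the rank sequence gives block sizes [2].

Assembling the blocks gives the Jordan form J above.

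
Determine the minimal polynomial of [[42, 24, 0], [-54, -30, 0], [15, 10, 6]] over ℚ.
m_A(x) = (x - 6)^2

The characteristic polynomial factors as (x - 6)^3. The minimal polynomial is ∏(x - λ)^{k_λ} where k_λ is the size of the largest Jordan block at λ.

For λ = 6: rank(A - 6I) = 1, and the largest Jordan block has size 2 (the smallest k with rank((A - 6I)^k) = rank((A - 6I)^(k+1))).

So m_A(x) = (x - 6)^2.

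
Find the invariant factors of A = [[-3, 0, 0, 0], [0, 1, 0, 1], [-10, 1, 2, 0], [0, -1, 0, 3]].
(x - 2)^3(x + 3)

The Jordan structure of A has elementary divisors (x + 3), (x - 2)^3. Arranging the block sizes at each eigenvalue in decreasing order and taking row products gives the invariant factors.

Invariant factors (smallest first, each dividing the next): (x - 2)^3(x + 3).

Check: the last factor (x - 2)^3(x + 3) is the minimal polynomial, and the product (x - 2)^3(x + 3) is the characteristic polynomial.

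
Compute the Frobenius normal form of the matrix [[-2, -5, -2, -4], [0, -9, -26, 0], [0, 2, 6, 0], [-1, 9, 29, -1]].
The invariant factors of A (the non-unit diagonal entries of the Smith normal form of xI - A over ℚ[x]) are x^2 + 3x - 2, x^2 + 3x - 2, each dividing the next. The characteristic polynomial is their product, (x^2 + 3x - 2)^2.

The rational canonical form is the block-diagonal matrix of companion matrices C(f_i):
R = [[0, 2, 0, 0], [1, -3, 0, 0], [0, 0, 0, 2], [0, 0, 1, -3]].

Note the characteristic polynomial does not split into linear factors over ℚ, so A has no Jordan form over ℚ; the rational canonical form exists over any field.

R = [[0, 2, 0, 0], [1, -3, 0, 0], [0, 0, 0, 2], [0, 0, 1, -3]]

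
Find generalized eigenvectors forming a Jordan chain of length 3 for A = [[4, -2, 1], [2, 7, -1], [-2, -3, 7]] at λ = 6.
We seek v_1 ∈ ker((A - 6I)^3) \ ker((A - 6I)^2), then set v_{i+1} = (A - 6I) v_i.

One such chain is v_1 = [[0, 0, 1]]^T, v_2 = [[1, -1, 1]]^T, v_3 = [[1, 0, 2]]^T. Check: (A - 6I) v_3 = [[0, 0, 0]]^T = 0.

v_1 = [[0, 0, 1]]^T, v_2 = [[1, -1, 1]]^T, v_3 = [[1, 0, 2]]^T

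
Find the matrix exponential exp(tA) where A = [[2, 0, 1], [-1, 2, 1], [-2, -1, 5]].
A has Jordan form J = [[3, 1, 0], [0, 3, 1], [0, 0, 3]] with A = PJP^{-1}, so e^{tA} = P e^{tJ} P^{-1}.

For a Jordan block J_k(λ), e^{tJ_k(λ)} = e^{λt} · (I + tN + t^2 N^2/2! + ... + t^{k-1} N^{k-1}/(k-1)!) where N is the nilpotent superdiagonal part.

Assembling the blocks and conjugating back gives the entries of e^{tA} as shown above.

e^{tA} = [[(-t^2/2 - t + 1)*e^{3*t}, -t^2*e^{3*t}/2, t*(t + 2)*e^{3*t}/2], [-t*e^{3*t}, (1 - t)*e^{3*t}, t*e^{3*t}], [t*(-t - 4)*e^{3*t}/2, t*(-t - 2)*e^{3*t}/2, (t^2 + 4*t + 2)*e^{3*t}/2]]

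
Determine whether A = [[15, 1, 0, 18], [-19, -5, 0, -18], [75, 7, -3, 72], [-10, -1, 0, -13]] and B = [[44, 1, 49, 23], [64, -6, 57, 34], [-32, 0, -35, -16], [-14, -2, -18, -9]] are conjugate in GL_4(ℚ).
Yes.

Two matrices over a field are similar if and only if they have the same invariant factors.

Both A and B have characteristic polynomial (x - 5)(x + 3)(x + 4)^2 and minimal polynomial (x - 5)(x + 3)(x + 4)^2. Computing further, both have invariant factors (x - 5)(x + 3)(x + 4)^2. Hence A and B are similar.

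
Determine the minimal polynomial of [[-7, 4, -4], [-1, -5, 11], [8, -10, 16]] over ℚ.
m_A(x) = (x - 6)(x + 1)^2

The characteristic polynomial factors as (x - 6)(x + 1)^2. The minimal polynomial is ∏(x - λ)^{k_λ} where k_λ is the size of the largest Jordan block at λ.

For λ = -1: rank(A + I) = 2, and the largest Jordan block has size 2 (the smallest k with rank((A + I)^k) = rank((A + I)^(k+1))).
For λ = 6: rank(A - 6I) = 2, and the largest Jordan block has size 1 (the smallest k with rank((A - 6I)^k) = rank((A - 6I)^(k+1))).

So m_A(x) = (x - 6)(x + 1)^2.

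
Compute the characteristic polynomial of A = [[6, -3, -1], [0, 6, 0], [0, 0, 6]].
χ_A(x) = (x - 6)^3

xI - A = [[x - 6, 3, 1], [0, x - 6, 0], [0, 0, x - 6]].

Expanding det(xI - A) along the first row:
det(xI - A) = + (x - 6)·det([[x - 6, 0], [0, x - 6]]) - (3)·det([[0, 0], [0, x - 6]]) + (1)·det([[0, x - 6], [0, 0]]).

Evaluating gives χ_A(x) = x^3 - 18x^2 + 108x - 216 = (x - 6)^3.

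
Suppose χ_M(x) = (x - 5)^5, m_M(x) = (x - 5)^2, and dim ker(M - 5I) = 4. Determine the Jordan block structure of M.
Jordan blocks: (5, 2), (5, 1), (5, 1), (5, 1)

λ = 5: algebraic multiplicity 5 (exponent in χ_M), largest block size 2 (exponent in m_M), 4 blocks (geometric multiplicity). These force block sizes [2, 1, 1, 1].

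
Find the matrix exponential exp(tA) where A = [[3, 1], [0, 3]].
A has Jordan form J = [[3, 1], [0, 3]] with A = PJP^{-1}, so e^{tA} = P e^{tJ} P^{-1}.

For a Jordan block J_k(λ), e^{tJ_k(λ)} = e^{λt} · (I + tN + t^2 N^2/2! + ... + t^{k-1} N^{k-1}/(k-1)!) where N is the nilpotent superdiagonal part.

Assembling the blocks and conjugating back gives the entries of e^{tA} as shown above.

e^{tA} = [[e^{3*t}, t*e^{3*t}], [0, e^{3*t}]]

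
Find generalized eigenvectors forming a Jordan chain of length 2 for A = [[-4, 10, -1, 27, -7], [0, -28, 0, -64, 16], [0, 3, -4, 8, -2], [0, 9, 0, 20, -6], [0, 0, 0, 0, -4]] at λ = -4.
v_1 = [[5, 35, 0, -13, 0]]^T, v_2 = [[-1, -8, 1, 3, 0]]^T

We seek v_1 ∈ ker((A + 4I)^2) \ ker(A + 4I), then set v_{i+1} = (A + 4I) v_i.

One such chain is v_1 = [[5, 35, 0, -13, 0]]^T, v_2 = [[-1, -8, 1, 3, 0]]^T. Check: (A + 4I) v_2 = [[0, 0, 0, 0, 0]]^T = 0.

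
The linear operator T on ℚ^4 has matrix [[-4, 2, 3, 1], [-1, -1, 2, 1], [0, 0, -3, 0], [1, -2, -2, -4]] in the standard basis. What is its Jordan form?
The characteristic polynomial is det(xI - A) = (x + 3)^4, so the eigenvalues are -3 (algebraic multiplicity 4).

For λ = -3: rank(A + 3I) = 2, rank((A + 3I)^2) = 1, rank((A + 3I)^3) = 0. The eigenspace has dimension 4 - 2 = 2, so there are 2 Jordan blocks; the rank sequence gives block sizes [3, 1].

Assembling the blocks gives the Jordan form J above.

J = [[-3, 1, 0, 0], [0, -3, 1, 0], [0, 0, -3, 0], [0, 0, 0, -3]]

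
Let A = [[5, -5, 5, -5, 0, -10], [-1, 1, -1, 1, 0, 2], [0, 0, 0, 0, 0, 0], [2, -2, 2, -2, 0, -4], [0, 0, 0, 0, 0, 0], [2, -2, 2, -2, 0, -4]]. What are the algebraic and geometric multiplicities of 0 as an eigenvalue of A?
The characteristic polynomial is x^6, so the factor x appears with exponent 6: the algebraic multiplicity is 6.

rank(A) = 1, so the eigenspace has dimension 6 - 1 = 5: the geometric multiplicity is 5.

Since 5 < 6, A is not diagonalizable.

algebraic multiplicity 6, geometric multiplicity 5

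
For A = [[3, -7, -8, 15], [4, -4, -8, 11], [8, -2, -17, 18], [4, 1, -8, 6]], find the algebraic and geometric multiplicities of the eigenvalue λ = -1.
The characteristic polynomial is (x + 1)^2(x + 5)^2, so the factor x + 1 appears with exponent 2: the algebraic multiplicity is 2.

rank(A + I) = 2, so the eigenspace has dimension 4 - 2 = 2: the geometric multiplicity is 2.

algebraic multiplicity 2, geometric multiplicity 2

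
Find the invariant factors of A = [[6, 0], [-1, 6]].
The Jordan structure of A has elementary divisors (x - 6)^2. Arranging the block sizes at each eigenvalue in decreasing order and taking row products gives the invariant factors.

Invariant factors (smallest first, each dividing the next): (x - 6)^2.

Check: the last factor (x - 6)^2 is the minimal polynomial, and the product (x - 6)^2 is the characteristic polynomial.

(x - 6)^2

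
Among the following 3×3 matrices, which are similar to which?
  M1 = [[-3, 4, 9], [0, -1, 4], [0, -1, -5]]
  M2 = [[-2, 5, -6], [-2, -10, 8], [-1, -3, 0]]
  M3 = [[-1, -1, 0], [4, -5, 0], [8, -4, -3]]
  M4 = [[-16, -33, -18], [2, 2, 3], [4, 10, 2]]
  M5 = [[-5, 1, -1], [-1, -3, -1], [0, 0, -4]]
4 classes: {M1}, {M2, M4}, {M3}, {M5}

Characteristic polynomials: χ_{M1} = (x + 3)^3, χ_{M2} = (x + 4)^3, χ_{M3} = (x + 3)^3, χ_{M4} = (x + 4)^3, χ_{M5} = (x + 4)^3.

{M1}: invariant factors (x + 3)^3.

{M2, M4}: invariant factors (x + 4)^3.

{M3}: invariant factors x + 3, (x + 3)^2.

{M5}: invariant factors x + 4, (x + 4)^2.

Matrices are similar if and only if their invariant-factor lists agree; the partition into similarity classes is {M1}, {M2, M4}, {M3}, {M5}.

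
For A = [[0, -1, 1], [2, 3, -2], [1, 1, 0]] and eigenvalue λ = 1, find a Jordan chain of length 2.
We seek v_1 ∈ ker((A - I)^2) \ ker(A - I), then set v_{i+1} = (A - I) v_i.

One such chain is v_1 = [[0, 0, 1]]^T, v_2 = [[1, -2, -1]]^T. Check: (A - I) v_2 = [[0, 0, 0]]^T = 0.

v_1 = [[0, 0, 1]]^T, v_2 = [[1, -2, -1]]^T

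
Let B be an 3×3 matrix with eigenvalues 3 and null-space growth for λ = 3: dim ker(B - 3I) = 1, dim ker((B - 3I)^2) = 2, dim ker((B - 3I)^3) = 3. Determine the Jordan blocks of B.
λ = 3: successive nullity increments [1, 1, 1] count blocks of size ≥ k; block sizes are [3].

Jordan blocks: (3, 3)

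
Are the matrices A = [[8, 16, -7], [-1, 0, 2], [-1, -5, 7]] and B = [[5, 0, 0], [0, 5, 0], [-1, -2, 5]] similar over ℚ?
No.

Both have characteristic polynomial (x - 5)^3, but the minimal polynomial of A is (x - 5)^3 while the minimal polynomial of B is (x - 5)^2. The minimal polynomial is a similarity invariant, so A and B are not similar.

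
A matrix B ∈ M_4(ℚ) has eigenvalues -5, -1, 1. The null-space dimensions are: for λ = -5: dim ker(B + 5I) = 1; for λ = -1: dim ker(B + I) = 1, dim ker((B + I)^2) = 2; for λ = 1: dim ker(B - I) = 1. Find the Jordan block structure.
Jordan blocks: (-5, 1), (-1, 2), (1, 1)

λ = -5: successive nullity increments [1] count blocks of size ≥ k; block sizes are [1].
λ = -1: successive nullity increments [1, 1] count blocks of size ≥ k; block sizes are [2].
λ = 1: successive nullity increments [1] count blocks of size ≥ k; block sizes are [1].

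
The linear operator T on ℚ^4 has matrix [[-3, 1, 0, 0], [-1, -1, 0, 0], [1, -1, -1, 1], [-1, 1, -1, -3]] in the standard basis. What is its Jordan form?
The characteristic polynomial is det(xI - A) = (x + 2)^4, so the eigenvalues are -2 (algebraic multiplicity 4).

For λ = -2: rank(A + 2I) = 2, rank((A + 2I)^2) = 0. The eigenspace has dimension 4 - 2 = 2, so there are 2 Jordan blocks; the rank sequence gives block sizes [2, 2].

Assembling the blocks gives the Jordan form J above.

J = [[-2, 1, 0, 0], [0, -2, 0, 0], [0, 0, -2, 1], [0, 0, 0, -2]]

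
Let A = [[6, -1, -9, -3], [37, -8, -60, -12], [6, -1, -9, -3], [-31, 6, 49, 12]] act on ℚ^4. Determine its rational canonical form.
R = [[0, 0, 0, 0], [1, 0, 0, -6], [0, 1, 0, 5], [0, 0, 1, 1]]

The invariant factors of A (the non-unit diagonal entries of the Smith normal form of xI - A over ℚ[x]) are x(x - 2)(x^2 + x - 3), each dividing the next. The characteristic polynomial is their product, x(x - 2)(x^2 + x - 3).

The rational canonical form is the block-diagonal matrix of companion matrices C(f_i):
R = [[0, 0, 0, 0], [1, 0, 0, -6], [0, 1, 0, 5], [0, 0, 1, 1]].

Note the characteristic polynomial does not split into linear factors over ℚ, so A has no Jordan form over ℚ; the rational canonical form exists over any field.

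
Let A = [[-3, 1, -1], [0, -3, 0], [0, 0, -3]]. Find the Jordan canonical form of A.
The characteristic polynomial is det(xI - A) = (x + 3)^3, so the eigenvalues are -3 (algebraic multiplicity 3).

For λ = -3: rank(A + 3I) = 1, rank((A + 3I)^2) = 0. The eigenspace has dimension 3 - 1 = 2, so there are 2 Jordan blocks; the rank sequence gives block sizes [2, 1].

Assembling the blocks gives the Jordan form J above.

J = [[-3, 1, 0], [0, -3, 0], [0, 0, -3]]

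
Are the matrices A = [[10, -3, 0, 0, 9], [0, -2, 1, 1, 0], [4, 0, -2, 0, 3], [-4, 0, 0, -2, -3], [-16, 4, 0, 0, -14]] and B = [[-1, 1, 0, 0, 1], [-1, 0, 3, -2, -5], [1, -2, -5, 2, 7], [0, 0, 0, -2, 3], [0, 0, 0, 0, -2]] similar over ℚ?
Two matrices over a field are similar if and only if they have the same invariant factors.

Both A and B have characteristic polynomial (x + 2)^5 and minimal polynomial (x + 2)^3. Computing further, both have invariant factors (x + 2)^2, (x + 2)^3. Hence A and B are similar.

Yes.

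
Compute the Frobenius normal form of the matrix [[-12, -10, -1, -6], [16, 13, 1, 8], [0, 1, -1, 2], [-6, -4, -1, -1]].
The invariant factors of A (the non-unit diagonal entries of the Smith normal form of xI - A over ℚ[x]) are (x + 1)(x^3 - 4), each dividing the next. The characteristic polynomial is their product, (x + 1)(x^3 - 4).

The rational canonical form is the block-diagonal matrix of companion matrices C(f_i):
R = [[0, 0, 0, 4], [1, 0, 0, 4], [0, 1, 0, 0], [0, 0, 1, -1]].

Note the characteristic polynomial does not split into linear factors over ℚ, so A has no Jordan form over ℚ; the rational canonical form exists over any field.

R = [[0, 0, 0, 4], [1, 0, 0, 4], [0, 1, 0, 0], [0, 0, 1, -1]]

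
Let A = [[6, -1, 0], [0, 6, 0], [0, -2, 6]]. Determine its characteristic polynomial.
xI - A = [[x - 6, 1, 0], [0, x - 6, 0], [0, 2, x - 6]].

Expanding det(xI - A) along the first row:
det(xI - A) = + (x - 6)·det([[x - 6, 0], [2, x - 6]]) - (1)·det([[0, 0], [0, x - 6]]) + (0)·det([[0, x - 6], [0, 2]]).

Evaluating gives χ_A(x) = x^3 - 18x^2 + 108x - 216 = (x - 6)^3.

χ_A(x) = (x - 6)^3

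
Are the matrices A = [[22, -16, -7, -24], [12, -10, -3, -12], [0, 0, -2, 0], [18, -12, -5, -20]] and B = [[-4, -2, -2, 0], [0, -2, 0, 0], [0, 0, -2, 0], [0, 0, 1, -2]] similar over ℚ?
Two matrices over a field are similar if and only if they have the same invariant factors.

Both A and B have characteristic polynomial (x + 2)^3(x + 4) and minimal polynomial (x + 2)^2(x + 4). Computing further, both have invariant factors x + 2, (x + 2)^2(x + 4). Hence A and B are similar.

Yes.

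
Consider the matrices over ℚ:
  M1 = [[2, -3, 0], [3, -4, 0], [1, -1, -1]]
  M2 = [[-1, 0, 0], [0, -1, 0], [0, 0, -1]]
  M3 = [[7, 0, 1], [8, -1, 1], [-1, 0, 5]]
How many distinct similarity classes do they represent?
3 classes: {M1}, {M2}, {M3}

Characteristic polynomials: χ_{M1} = (x + 1)^3, χ_{M2} = (x + 1)^3, χ_{M3} = (x - 6)^2(x + 1).

{M1}: invariant factors x + 1, (x + 1)^2.

{M2}: invariant factors x + 1, x + 1, x + 1.

{M3}: invariant factors (x - 6)^2(x + 1).

Matrices are similar if and only if their invariant-factor lists agree; the partition into similarity classes is {M1}, {M2}, {M3}.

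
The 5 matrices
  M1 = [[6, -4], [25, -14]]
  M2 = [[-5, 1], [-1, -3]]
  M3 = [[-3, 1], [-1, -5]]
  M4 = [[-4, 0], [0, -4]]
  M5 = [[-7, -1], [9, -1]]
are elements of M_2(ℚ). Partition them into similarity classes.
2 classes: {M1, M2, M3, M5}, {M4}

Characteristic polynomials: χ_{M1} = (x + 4)^2, χ_{M2} = (x + 4)^2, χ_{M3} = (x + 4)^2, χ_{M4} = (x + 4)^2, χ_{M5} = (x + 4)^2.

{M1, M2, M3, M5}: invariant factors (x + 4)^2.

{M4}: invariant factors x + 4, x + 4.

Matrices are similar if and only if their invariant-factor lists agree; the partition into similarity classes is {M1, M2, M3, M5}, {M4}.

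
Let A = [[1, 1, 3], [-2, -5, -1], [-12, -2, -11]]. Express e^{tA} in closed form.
A has Jordan form J = [[-5, 1, 0], [0, -5, 1], [0, 0, -5]] with A = PJP^{-1}, so e^{tA} = P e^{tJ} P^{-1}.

For a Jordan block J_k(λ), e^{tJ_k(λ)} = e^{λt} · (I + tN + t^2 N^2/2! + ... + t^{k-1} N^{k-1}/(k-1)!) where N is the nilpotent superdiagonal part.

Assembling the blocks and conjugating back gives the entries of e^{tA} as shown above.

e^{tA} = [[(-t^2 + 6*t + 1)*e^{-5*t}, t*e^{-5*t}, t*(6 - t)*e^{-5*t}/2], [-2*t*e^{-5*t}, e^{-5*t}, -t*e^{-5*t}], [2*t*(t - 6)*e^{-5*t}, -2*t*e^{-5*t}, (t^2 - 6*t + 1)*e^{-5*t}]]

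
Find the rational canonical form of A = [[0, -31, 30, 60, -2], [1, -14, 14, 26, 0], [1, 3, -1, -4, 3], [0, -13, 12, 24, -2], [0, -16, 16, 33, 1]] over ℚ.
The invariant factors of A (the non-unit diagonal entries of the Smith normal form of xI - A over ℚ[x]) are (x - 2)(x^2 - 4x - 3)^2, each dividing the next. The characteristic polynomial is their product, (x - 2)(x^2 - 4x - 3)^2.

The rational canonical form is the block-diagonal matrix of companion matrices C(f_i):
R = [[0, 0, 0, 0, 18], [1, 0, 0, 0, 39], [0, 1, 0, 0, -4], [0, 0, 1, 0, -26], [0, 0, 0, 1, 10]].

Note the characteristic polynomial does not split into linear factors over ℚ, so A has no Jordan form over ℚ; the rational canonical form exists over any field.

R = [[0, 0, 0, 0, 18], [1, 0, 0, 0, 39], [0, 1, 0, 0, -4], [0, 0, 1, 0, -26], [0, 0, 0, 1, 10]]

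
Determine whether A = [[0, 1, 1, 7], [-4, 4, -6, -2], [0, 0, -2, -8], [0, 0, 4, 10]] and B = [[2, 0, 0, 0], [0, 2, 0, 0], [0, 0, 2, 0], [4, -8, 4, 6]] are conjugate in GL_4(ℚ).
Both have characteristic polynomial (x - 6)(x - 2)^3, but the minimal polynomial of A is (x - 6)(x - 2)^2 while the minimal polynomial of B is (x - 6)(x - 2). The minimal polynomial is a similarity invariant, so A and B are not similar.

No.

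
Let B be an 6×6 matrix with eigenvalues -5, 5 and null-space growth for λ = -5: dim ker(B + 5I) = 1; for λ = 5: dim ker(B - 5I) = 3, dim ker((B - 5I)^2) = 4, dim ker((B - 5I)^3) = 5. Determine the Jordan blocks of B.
Jordan blocks: (-5, 1), (5, 3), (5, 1), (5, 1)

λ = -5: successive nullity increments [1] count blocks of size ≥ k; block sizes are [1].
λ = 5: successive nullity increments [3, 1, 1] count blocks of size ≥ k; block sizes are [3, 1, 1].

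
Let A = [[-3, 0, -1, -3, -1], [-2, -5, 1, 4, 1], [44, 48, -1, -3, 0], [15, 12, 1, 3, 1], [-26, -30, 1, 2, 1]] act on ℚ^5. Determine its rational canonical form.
R = [[0, 0, 0, 0, 12], [1, 0, 0, 0, -52], [0, 1, 0, 0, 52], [0, 0, 1, 0, 12], [0, 0, 0, 1, -5]]

The invariant factors of A (the non-unit diagonal entries of the Smith normal form of xI - A over ℚ[x]) are (x - 3)(x^2 + 4x - 2)^2, each dividing the next. The characteristic polynomial is their product, (x - 3)(x^2 + 4x - 2)^2.

The rational canonical form is the block-diagonal matrix of companion matrices C(f_i):
R = [[0, 0, 0, 0, 12], [1, 0, 0, 0, -52], [0, 1, 0, 0, 52], [0, 0, 1, 0, 12], [0, 0, 0, 1, -5]].

Note the characteristic polynomial does not split into linear factors over ℚ, so A has no Jordan form over ℚ; the rational canonical form exists over any field.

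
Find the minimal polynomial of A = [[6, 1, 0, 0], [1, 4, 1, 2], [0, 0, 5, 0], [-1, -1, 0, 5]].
m_A(x) = (x - 5)^3

The characteristic polynomial factors as (x - 5)^4. The minimal polynomial is ∏(x - λ)^{k_λ} where k_λ is the size of the largest Jordan block at λ.

For λ = 5: rank(A - 5I) = 2, and the largest Jordan block has size 3 (the smallest k with rank((A - 5I)^k) = rank((A - 5I)^(k+1))).

So m_A(x) = (x - 5)^3.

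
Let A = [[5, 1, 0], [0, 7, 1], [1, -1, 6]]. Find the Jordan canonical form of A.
The characteristic polynomial is det(xI - A) = (x - 6)^3, so the eigenvalues are 6 (algebraic multiplicity 3).

For λ = 6: rank(A - 6I) = 2, rank((A - 6I)^2) = 1, rank((A - 6I)^3) = 0. The eigenspace has dimension 3 - 2 = 1, so there is 1 Jordan block; the rank sequence gives block sizes [3].

Assembling the blocks gives the Jordan form J above.

J = [[6, 1, 0], [0, 6, 1], [0, 0, 6]]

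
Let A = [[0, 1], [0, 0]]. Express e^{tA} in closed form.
e^{tA} = [[1, t], [0, 1]]

A has Jordan form J = [[0, 1], [0, 0]] with A = PJP^{-1}, so e^{tA} = P e^{tJ} P^{-1}.

For a Jordan block J_k(λ), e^{tJ_k(λ)} = e^{λt} · (I + tN + t^2 N^2/2! + ... + t^{k-1} N^{k-1}/(k-1)!) where N is the nilpotent superdiagonal part.

Assembling the blocks and conjugating back gives the entries of e^{tA} as shown above.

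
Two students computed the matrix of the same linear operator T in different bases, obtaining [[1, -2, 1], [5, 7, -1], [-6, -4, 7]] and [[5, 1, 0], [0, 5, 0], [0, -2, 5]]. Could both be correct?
Both have characteristic polynomial (x - 5)^3, but the minimal polynomial of A is (x - 5)^3 while the minimal polynomial of B is (x - 5)^2. The minimal polynomial is a similarity invariant, so A and B are not similar.

No.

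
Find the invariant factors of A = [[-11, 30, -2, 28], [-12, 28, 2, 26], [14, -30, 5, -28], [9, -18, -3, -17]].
The Jordan structure of A has elementary divisors (x + 5), (x - 3)^2, (x - 4). Arranging the block sizes at each eigenvalue in decreasing order and taking row products gives the invariant factors.

Invariant factors (smallest first, each dividing the next): (x - 4)(x - 3)^2(x + 5).

Check: the last factor (x - 4)(x - 3)^2(x + 5) is the minimal polynomial, and the product (x - 4)(x - 3)^2(x + 5) is the characteristic polynomial.

(x - 4)(x - 3)^2(x + 5)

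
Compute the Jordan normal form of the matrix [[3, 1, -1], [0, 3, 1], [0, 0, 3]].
J = [[3, 1, 0], [0, 3, 1], [0, 0, 3]]

The characteristic polynomial is det(xI - A) = (x - 3)^3, so the eigenvalues are 3 (algebraic multiplicity 3).

For λ = 3: rank(A - 3I) = 2, rank((A - 3I)^2) = 1, rank((A - 3I)^3) = 0. The eigenspace has dimension 3 - 2 = 1, so there is 1 Jordan block; the rank sequence gives block sizes [3].

Assembling the blocks gives the Jordan form J above.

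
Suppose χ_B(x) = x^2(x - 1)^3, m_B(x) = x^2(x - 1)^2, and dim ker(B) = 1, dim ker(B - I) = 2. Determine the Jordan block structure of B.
Jordan blocks: (0, 2), (1, 2), (1, 1)

λ = 0: algebraic multiplicity 2 (exponent in χ_B), largest block size 2 (exponent in m_B), 1 block (geometric multiplicity). This forces block sizes [2].
λ = 1: algebraic multiplicity 3 (exponent in χ_B), largest block size 2 (exponent in m_B), 2 blocks (geometric multiplicity). These force block sizes [2, 1].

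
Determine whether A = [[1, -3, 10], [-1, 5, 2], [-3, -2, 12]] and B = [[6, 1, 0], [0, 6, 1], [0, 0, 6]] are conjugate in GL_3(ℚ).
Two matrices over a field are similar if and only if they have the same invariant factors.

Both A and B have characteristic polynomial (x - 6)^3 and minimal polynomial (x - 6)^3. Computing further, both have invariant factors (x - 6)^3. Hence A and B are similar.

Yes.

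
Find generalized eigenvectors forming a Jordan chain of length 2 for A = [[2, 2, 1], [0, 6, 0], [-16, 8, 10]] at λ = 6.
We seek v_1 ∈ ker((A - 6I)^2) \ ker(A - 6I), then set v_{i+1} = (A - 6I) v_i.

One such chain is v_1 = [[0, 1, -1]]^T, v_2 = [[1, 0, 4]]^T. Check: (A - 6I) v_2 = [[0, 0, 0]]^T = 0.

v_1 = [[0, 1, -1]]^T, v_2 = [[1, 0, 4]]^T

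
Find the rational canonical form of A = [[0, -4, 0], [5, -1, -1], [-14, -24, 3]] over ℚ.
The invariant factors of A (the non-unit diagonal entries of the Smith normal form of xI - A over ℚ[x]) are (x - 4)(x + 1)^2, each dividing the next. The characteristic polynomial is their product, (x - 4)(x + 1)^2.

The rational canonical form is the block-diagonal matrix of companion matrices C(f_i):
R = [[0, 0, 4], [1, 0, 7], [0, 1, 2]].

R = [[0, 0, 4], [1, 0, 7], [0, 1, 2]]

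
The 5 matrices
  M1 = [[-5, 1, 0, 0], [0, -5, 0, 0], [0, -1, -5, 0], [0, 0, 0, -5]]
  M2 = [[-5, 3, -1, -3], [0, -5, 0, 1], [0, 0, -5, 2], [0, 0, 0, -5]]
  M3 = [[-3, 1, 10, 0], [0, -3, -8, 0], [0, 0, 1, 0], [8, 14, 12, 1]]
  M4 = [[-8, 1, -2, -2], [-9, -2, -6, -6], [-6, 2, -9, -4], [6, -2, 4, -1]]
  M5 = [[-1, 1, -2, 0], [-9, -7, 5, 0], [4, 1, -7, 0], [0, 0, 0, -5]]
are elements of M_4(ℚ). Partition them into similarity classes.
3 classes: {M1, M4}, {M2, M5}, {M3}

Characteristic polynomials: χ_{M1} = (x + 5)^4, χ_{M2} = (x + 5)^4, χ_{M3} = (x - 1)^2(x + 3)^2, χ_{M4} = (x + 5)^4, χ_{M5} = (x + 5)^4.

{M1, M4}: invariant factors x + 5, x + 5, (x + 5)^2.

{M2, M5}: invariant factors x + 5, (x + 5)^3.

{M3}: invariant factors x - 1, (x - 1)(x + 3)^2.

Matrices are similar if and only if their invariant-factor lists agree; the partition into similarity classes is {M1, M4}, {M2, M5}, {M3}.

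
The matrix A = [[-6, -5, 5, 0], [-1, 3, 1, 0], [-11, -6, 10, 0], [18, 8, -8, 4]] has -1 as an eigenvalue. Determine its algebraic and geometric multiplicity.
algebraic multiplicity 1, geometric multiplicity 1

The characteristic polynomial is (x - 4)^3(x + 1), so the factor x + 1 appears with exponent 1: the algebraic multiplicity is 1.

rank(A + I) = 3, so the eigenspace has dimension 4 - 3 = 1: the geometric multiplicity is 1.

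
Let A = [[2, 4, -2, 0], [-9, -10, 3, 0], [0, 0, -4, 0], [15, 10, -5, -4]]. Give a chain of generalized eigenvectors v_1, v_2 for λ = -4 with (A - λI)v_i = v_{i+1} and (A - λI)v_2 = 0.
v_1 = [[-1, 1, 0, -1]]^T, v_2 = [[-2, 3, 0, -5]]^T

We seek v_1 ∈ ker((A + 4I)^2) \ ker(A + 4I), then set v_{i+1} = (A + 4I) v_i.

One such chain is v_1 = [[-1, 1, 0, -1]]^T, v_2 = [[-2, 3, 0, -5]]^T. Check: (A + 4I) v_2 = [[0, 0, 0, 0]]^T = 0.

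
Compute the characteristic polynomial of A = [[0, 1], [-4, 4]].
χ_A(x) = (x - 2)^2

xI - A = [[x, -1], [4, x - 4]].

Expanding det(xI - A) along the first row:
det(xI - A) = + (x)·det([[x - 4]]) - (-1)·det([[4]]).

Evaluating gives χ_A(x) = x^2 - 4x + 4 = (x - 2)^2.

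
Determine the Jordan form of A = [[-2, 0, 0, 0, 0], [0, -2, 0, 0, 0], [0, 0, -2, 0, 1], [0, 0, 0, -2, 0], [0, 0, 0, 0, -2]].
J = [[-2, 1, 0, 0, 0], [0, -2, 0, 0, 0], [0, 0, -2, 0, 0], [0, 0, 0, -2, 0], [0, 0, 0, 0, -2]]

The characteristic polynomial is det(xI - A) = (x + 2)^5, so the eigenvalues are -2 (algebraic multiplicity 5).

For λ = -2: rank(A + 2I) = 1, rank((A + 2I)^2) = 0. The eigenspace has dimension 5 - 1 = 4, so there are 4 Jordan blocks; the rank sequence gives block sizes [2, 1, 1, 1].

Assembling the blocks gives the Jordan form J above.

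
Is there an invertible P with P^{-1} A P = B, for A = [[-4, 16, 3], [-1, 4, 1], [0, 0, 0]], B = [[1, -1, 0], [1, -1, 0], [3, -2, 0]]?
Two matrices over a field are similar if and only if they have the same invariant factors.

Both A and B have characteristic polynomial x^3 and minimal polynomial x^3. Computing further, both have invariant factors x^3. Hence A and B are similar.

Yes.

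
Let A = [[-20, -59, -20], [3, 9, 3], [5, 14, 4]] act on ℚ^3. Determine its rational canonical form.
The invariant factors of A (the non-unit diagonal entries of the Smith normal form of xI - A over ℚ[x]) are (x + 3)(x^2 + 4x - 1), each dividing the next. The characteristic polynomial is their product, (x + 3)(x^2 + 4x - 1).

The rational canonical form is the block-diagonal matrix of companion matrices C(f_i):
R = [[0, 0, 3], [1, 0, -11], [0, 1, -7]].

Note the characteristic polynomial does not split into linear factors over ℚ, so A has no Jordan form over ℚ; the rational canonical form exists over any field.

R = [[0, 0, 3], [1, 0, -11], [0, 1, -7]]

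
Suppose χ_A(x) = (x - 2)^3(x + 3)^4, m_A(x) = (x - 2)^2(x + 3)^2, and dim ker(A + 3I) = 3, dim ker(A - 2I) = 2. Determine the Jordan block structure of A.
Jordan blocks: (-3, 2), (-3, 1), (-3, 1), (2, 2), (2, 1)

λ = -3: algebraic multiplicity 4 (exponent in χ_A), largest block size 2 (exponent in m_A), 3 blocks (geometric multiplicity). These force block sizes [2, 1, 1].
λ = 2: algebraic multiplicity 3 (exponent in χ_A), largest block size 2 (exponent in m_A), 2 blocks (geometric multiplicity). These force block sizes [2, 1].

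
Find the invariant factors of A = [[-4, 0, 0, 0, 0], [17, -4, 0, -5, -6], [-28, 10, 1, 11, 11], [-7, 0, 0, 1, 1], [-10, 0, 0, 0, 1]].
The Jordan structure of A has elementary divisors (x + 4), (x + 4), (x - 1)^3. Arranging the block sizes at each eigenvalue in decreasing order and taking row products gives the invariant factors.

Invariant factors (smallest first, each dividing the next): x + 4, (x - 1)^3(x + 4).

Check: the last factor (x - 1)^3(x + 4) is the minimal polynomial, and the product (x - 1)^3(x + 4)^2 is the characteristic polynomial.

x + 4, (x - 1)^3(x + 4)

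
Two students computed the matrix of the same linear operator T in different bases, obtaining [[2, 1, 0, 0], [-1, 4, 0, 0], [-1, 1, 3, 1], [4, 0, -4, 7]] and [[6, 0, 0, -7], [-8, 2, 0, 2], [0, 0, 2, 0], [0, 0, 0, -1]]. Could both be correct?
trace(A) = 16 but trace(B) = 9. The trace is a similarity invariant, so A and B are not similar.

No.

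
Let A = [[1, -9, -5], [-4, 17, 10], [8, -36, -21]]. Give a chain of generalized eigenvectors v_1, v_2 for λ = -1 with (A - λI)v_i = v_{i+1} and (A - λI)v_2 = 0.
We seek v_1 ∈ ker((A + I)^2) \ ker(A + I), then set v_{i+1} = (A + I) v_i.

One such chain is v_1 = [[0, 1, -2]]^T, v_2 = [[1, -2, 4]]^T. Check: (A + I) v_2 = [[0, 0, 0]]^T = 0.

v_1 = [[0, 1, -2]]^T, v_2 = [[1, -2, 4]]^T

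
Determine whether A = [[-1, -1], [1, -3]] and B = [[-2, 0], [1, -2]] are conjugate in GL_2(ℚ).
Two matrices over a field are similar if and only if they have the same invariant factors.

Both A and B have characteristic polynomial (x + 2)^2 and minimal polynomial (x + 2)^2. Computing further, both have invariant factors (x + 2)^2. Hence A and B are similar.

Yes.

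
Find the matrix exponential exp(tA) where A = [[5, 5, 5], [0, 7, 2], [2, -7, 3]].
e^{tA} = [[(5*t^2 + 1)*e^{5*t}, 5*t*(2 - 5*t)*e^{5*t}/2, 5*t*e^{5*t}], [2*t^2*e^{5*t}, (-5*t^2 + 2*t + 1)*e^{5*t}, 2*t*e^{5*t}], [2*t*(1 - t)*e^{5*t}, t*(5*t - 7)*e^{5*t}, (1 - 2*t)*e^{5*t}]]

A has Jordan form J = [[5, 1, 0], [0, 5, 1], [0, 0, 5]] with A = PJP^{-1}, so e^{tA} = P e^{tJ} P^{-1}.

For a Jordan block J_k(λ), e^{tJ_k(λ)} = e^{λt} · (I + tN + t^2 N^2/2! + ... + t^{k-1} N^{k-1}/(k-1)!) where N is the nilpotent superdiagonal part.

Assembling the blocks and conjugating back gives the entries of e^{tA} as shown above.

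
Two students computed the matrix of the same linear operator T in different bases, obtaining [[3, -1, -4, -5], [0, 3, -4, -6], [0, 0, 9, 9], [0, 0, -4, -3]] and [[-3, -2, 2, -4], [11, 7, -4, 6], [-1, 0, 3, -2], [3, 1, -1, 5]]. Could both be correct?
Yes.

Two matrices over a field are similar if and only if they have the same invariant factors.

Both A and B have characteristic polynomial (x - 3)^4 and minimal polynomial (x - 3)^2. Computing further, both have invariant factors (x - 3)^2, (x - 3)^2. Hence A and B are similar.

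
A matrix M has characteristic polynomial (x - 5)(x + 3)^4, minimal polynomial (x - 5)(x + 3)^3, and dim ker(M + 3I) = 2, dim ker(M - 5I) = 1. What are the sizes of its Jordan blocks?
Jordan blocks: (-3, 3), (-3, 1), (5, 1)

λ = -3: algebraic multiplicity 4 (exponent in χ_M), largest block size 3 (exponent in m_M), 2 blocks (geometric multiplicity). These force block sizes [3, 1].
λ = 5: algebraic multiplicity 1 (exponent in χ_M), largest block size 1 (exponent in m_M), 1 block (geometric multiplicity). This forces block sizes [1].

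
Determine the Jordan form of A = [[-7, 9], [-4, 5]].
The characteristic polynomial is det(xI - A) = (x + 1)^2, so the eigenvalues are -1 (algebraic multiplicity 2).

For λ = -1: rank(A + I) = 1, rank((A + I)^2) = 0. The eigenspace has dimension 2 - 1 = 1, so there is 1 Jordan block; the rank sequence gives block sizes [2].

Assembling the blocks gives the Jordan form J above.

J = [[-1, 1], [0, -1]]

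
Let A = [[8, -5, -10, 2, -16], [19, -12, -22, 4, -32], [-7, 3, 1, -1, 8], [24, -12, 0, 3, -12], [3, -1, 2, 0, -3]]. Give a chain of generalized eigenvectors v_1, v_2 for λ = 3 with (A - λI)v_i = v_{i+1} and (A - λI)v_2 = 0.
v_1 = [[-2, -4, 1, 1, 0]]^T, v_2 = [[2, 4, -1, 0, 0]]^T

We seek v_1 ∈ ker((A - 3I)^2) \ ker(A - 3I), then set v_{i+1} = (A - 3I) v_i.

One such chain is v_1 = [[-2, -4, 1, 1, 0]]^T, v_2 = [[2, 4, -1, 0, 0]]^T. Check: (A - 3I) v_2 = [[0, 0, 0, 0, 0]]^T = 0.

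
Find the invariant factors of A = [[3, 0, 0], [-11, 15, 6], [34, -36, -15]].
The Jordan structure of A has elementary divisors (x + 3), (x - 3)^2. Arranging the block sizes at each eigenvalue in decreasing order and taking row products gives the invariant factors.

Invariant factors (smallest first, each dividing the next): (x - 3)^2(x + 3).

Check: the last factor (x - 3)^2(x + 3) is the minimal polynomial, and the product (x - 3)^2(x + 3) is the characteristic polynomial.

(x - 3)^2(x + 3)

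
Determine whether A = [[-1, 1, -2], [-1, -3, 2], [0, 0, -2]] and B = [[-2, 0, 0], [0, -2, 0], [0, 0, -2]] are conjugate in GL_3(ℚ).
Both have characteristic polynomial (x + 2)^3, but the minimal polynomial of A is (x + 2)^2 while the minimal polynomial of B is x + 2. The minimal polynomial is a similarity invariant, so A and B are not similar.

No.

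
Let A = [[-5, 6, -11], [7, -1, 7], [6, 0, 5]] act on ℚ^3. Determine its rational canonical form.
The invariant factors of A (the non-unit diagonal entries of the Smith normal form of xI - A over ℚ[x]) are (x - 1)(x + 1)^2, each dividing the next. The characteristic polynomial is their product, (x - 1)(x + 1)^2.

The rational canonical form is the block-diagonal matrix of companion matrices C(f_i):
R = [[0, 0, 1], [1, 0, 1], [0, 1, -1]].

R = [[0, 0, 1], [1, 0, 1], [0, 1, -1]]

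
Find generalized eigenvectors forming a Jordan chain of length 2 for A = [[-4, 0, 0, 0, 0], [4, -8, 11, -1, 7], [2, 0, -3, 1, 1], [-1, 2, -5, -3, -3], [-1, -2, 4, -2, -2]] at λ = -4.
v_1 = [[1, 9, 3, -4, -1]]^T, v_2 = [[0, -2, 0, 1, -1]]^T

We seek v_1 ∈ ker((A + 4I)^2) \ ker(A + 4I), then set v_{i+1} = (A + 4I) v_i.

One such chain is v_1 = [[1, 9, 3, -4, -1]]^T, v_2 = [[0, -2, 0, 1, -1]]^T. Check: (A + 4I) v_2 = [[0, 0, 0, 0, 0]]^T = 0.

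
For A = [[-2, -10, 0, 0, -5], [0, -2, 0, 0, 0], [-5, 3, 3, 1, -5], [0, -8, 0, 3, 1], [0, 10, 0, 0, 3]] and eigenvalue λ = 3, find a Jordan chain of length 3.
We seek v_1 ∈ ker((A - 3I)^3) \ ker((A - 3I)^2), then set v_{i+1} = (A - 3I) v_i.

One such chain is v_1 = [[-1, 0, 0, 0, 1]]^T, v_2 = [[0, 0, 0, 1, 0]]^T, v_3 = [[0, 0, 1, 0, 0]]^T. Check: (A - 3I) v_3 = [[0, 0, 0, 0, 0]]^T = 0.

v_1 = [[-1, 0, 0, 0, 1]]^T, v_2 = [[0, 0, 0, 1, 0]]^T, v_3 = [[0, 0, 1, 0, 0]]^T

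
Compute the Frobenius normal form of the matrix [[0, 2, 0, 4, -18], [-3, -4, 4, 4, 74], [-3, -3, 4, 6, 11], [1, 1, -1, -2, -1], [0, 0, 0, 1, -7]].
R = [[0, 0, 0, 0, -108], [1, 0, 0, 0, 72], [0, 1, 0, 0, 45], [0, 0, 1, 0, -15], [0, 0, 0, 1, -9]]

The invariant factors of A (the non-unit diagonal entries of the Smith normal form of xI - A over ℚ[x]) are (x + 3)(x^2 + 3x - 6)^2, each dividing the next. The characteristic polynomial is their product, (x + 3)(x^2 + 3x - 6)^2.

The rational canonical form is the block-diagonal matrix of companion matrices C(f_i):
R = [[0, 0, 0, 0, -108], [1, 0, 0, 0, 72], [0, 1, 0, 0, 45], [0, 0, 1, 0, -15], [0, 0, 0, 1, -9]].

Note the characteristic polynomial does not split into linear factors over ℚ, so A has no Jordan form over ℚ; the rational canonical form exists over any field.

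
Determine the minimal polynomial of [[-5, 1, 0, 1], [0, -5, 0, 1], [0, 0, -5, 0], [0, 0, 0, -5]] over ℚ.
The characteristic polynomial factors as (x + 5)^4. The minimal polynomial is ∏(x - λ)^{k_λ} where k_λ is the size of the largest Jordan block at λ.

For λ = -5: rank(A + 5I) = 2, and the largest Jordan block has size 3 (the smallest k with rank((A + 5I)^k) = rank((A + 5I)^(k+1))).

So m_A(x) = (x + 5)^3.

m_A(x) = (x + 5)^3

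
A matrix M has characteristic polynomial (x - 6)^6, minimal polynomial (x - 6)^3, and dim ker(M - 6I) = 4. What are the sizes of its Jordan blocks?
Jordan blocks: (6, 3), (6, 1), (6, 1), (6, 1)

λ = 6: algebraic multiplicity 6 (exponent in χ_M), largest block size 3 (exponent in m_M), 4 blocks (geometric multiplicity). These force block sizes [3, 1, 1, 1].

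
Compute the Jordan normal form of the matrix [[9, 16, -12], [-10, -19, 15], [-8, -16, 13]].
J = [[1, 1, 0], [0, 1, 0], [0, 0, 1]]

The characteristic polynomial is det(xI - A) = (x - 1)^3, so the eigenvalues are 1 (algebraic multiplicity 3).

For λ = 1: rank(A - I) = 1, rank((A - I)^2) = 0. The eigenspace has dimension 3 - 1 = 2, so there are 2 Jordan blocks; the rank sequence gives block sizes [2, 1].

Assembling the blocks gives the Jordan form J above.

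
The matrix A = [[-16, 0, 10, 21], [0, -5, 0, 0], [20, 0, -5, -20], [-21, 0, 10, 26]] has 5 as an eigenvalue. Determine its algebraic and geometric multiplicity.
algebraic multiplicity 2, geometric multiplicity 1

The characteristic polynomial is (x - 5)^2(x + 5)^2, so the factor x - 5 appears with exponent 2: the algebraic multiplicity is 2.

rank(A - 5I) = 3, so the eigenspace has dimension 4 - 3 = 1: the geometric multiplicity is 1.

Since 1 < 2, A is not diagonalizable.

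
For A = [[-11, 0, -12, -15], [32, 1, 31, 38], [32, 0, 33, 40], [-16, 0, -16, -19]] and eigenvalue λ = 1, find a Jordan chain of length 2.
v_1 = [[1, 0, -1, 0]]^T, v_2 = [[0, 1, 0, 0]]^T

We seek v_1 ∈ ker((A - I)^2) \ ker(A - I), then set v_{i+1} = (A - I) v_i.

One such chain is v_1 = [[1, 0, -1, 0]]^T, v_2 = [[0, 1, 0, 0]]^T. Check: (A - I) v_2 = [[0, 0, 0, 0]]^T = 0.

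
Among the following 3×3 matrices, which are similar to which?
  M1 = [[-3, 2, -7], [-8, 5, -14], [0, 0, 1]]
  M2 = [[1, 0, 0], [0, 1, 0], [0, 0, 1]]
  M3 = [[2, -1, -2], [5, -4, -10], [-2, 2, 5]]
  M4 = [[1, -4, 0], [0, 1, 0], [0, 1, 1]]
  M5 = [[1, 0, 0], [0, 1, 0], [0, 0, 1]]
2 classes: {M1, M3, M4}, {M2, M5}

Characteristic polynomials: χ_{M1} = (x - 1)^3, χ_{M2} = (x - 1)^3, χ_{M3} = (x - 1)^3, χ_{M4} = (x - 1)^3, χ_{M5} = (x - 1)^3.

{M1, M3, M4}: invariant factors x - 1, (x - 1)^2.

{M2, M5}: invariant factors x - 1, x - 1, x - 1.

Matrices are similar if and only if their invariant-factor lists agree; the partition into similarity classes is {M1, M3, M4}, {M2, M5}.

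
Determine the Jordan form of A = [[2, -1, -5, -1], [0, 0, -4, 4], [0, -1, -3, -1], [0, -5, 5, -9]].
The characteristic polynomial is det(xI - A) = (x - 2)(x + 4)^3, so the eigenvalues are -4 (algebraic multiplicity 3), 2 (algebraic multiplicity 1).

For λ = -4: rank(A + 4I) = 2, rank((A + 4I)^2) = 1. The eigenspace has dimension 4 - 2 = 2, so there are 2 Jordan blocks; the rank sequence gives block sizes [2, 1].

For λ = 2: algebraic multiplicity 1 gives one 1×1 block.

Assembling the blocks gives the Jordan form J above.

J = [[-4, 1, 0, 0], [0, -4, 0, 0], [0, 0, -4, 0], [0, 0, 0, 2]]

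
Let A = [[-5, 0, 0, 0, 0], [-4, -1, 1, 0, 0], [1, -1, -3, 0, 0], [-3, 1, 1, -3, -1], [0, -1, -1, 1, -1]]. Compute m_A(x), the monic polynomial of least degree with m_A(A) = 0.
m_A(x) = (x + 2)^2(x + 5)

The characteristic polynomial factors as (x + 2)^4(x + 5). The minimal polynomial is ∏(x - λ)^{k_λ} where k_λ is the size of the largest Jordan block at λ.

For λ = -5: rank(A + 5I) = 4, and the largest Jordan block has size 1 (the smallest k with rank((A + 5I)^k) = rank((A + 5I)^(k+1))).
For λ = -2: rank(A + 2I) = 3, and the largest Jordan block has size 2 (the smallest k with rank((A + 2I)^k) = rank((A + 2I)^(k+1))).

So m_A(x) = (x + 2)^2(x + 5).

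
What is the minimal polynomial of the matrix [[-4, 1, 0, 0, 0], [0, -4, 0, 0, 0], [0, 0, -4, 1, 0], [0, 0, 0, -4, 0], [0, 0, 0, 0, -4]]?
m_A(x) = (x + 4)^2

The characteristic polynomial factors as (x + 4)^5. The minimal polynomial is ∏(x - λ)^{k_λ} where k_λ is the size of the largest Jordan block at λ.

For λ = -4: rank(A + 4I) = 2, and the largest Jordan block has size 2 (the smallest k with rank((A + 4I)^k) = rank((A + 4I)^(k+1))).

So m_A(x) = (x + 4)^2.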